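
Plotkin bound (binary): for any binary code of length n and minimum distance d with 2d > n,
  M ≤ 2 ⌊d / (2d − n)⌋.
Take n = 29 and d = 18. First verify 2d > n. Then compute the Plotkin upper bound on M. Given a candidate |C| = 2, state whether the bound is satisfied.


Plotkin bound M ≤ 4; given |C| = 2 ≤ bound (satisfied).

Check applicability: 2d = 36, n = 29.
2d − n = 7 > 0, so Plotkin applies.
Compute d/(2d−n) = 18/7 ≈ 2.5714.
⌊d/(2d−n)⌋ = 2.
Plotkin bound: M ≤ 2·2 = 4.
Given |C| = 2, check: satisfied.
This |C| is below the Plotkin bound.


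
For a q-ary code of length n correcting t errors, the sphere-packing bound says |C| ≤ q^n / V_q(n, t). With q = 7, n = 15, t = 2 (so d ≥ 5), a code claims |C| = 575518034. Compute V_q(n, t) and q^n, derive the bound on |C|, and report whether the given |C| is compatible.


V_q(n, t) = 3871, q^n = 4747561509943, Hamming bound = 1226443169, |C| = 575518034 ≤ bound (satisfied).

Step 1: Compute V_q(n, t) = Σ_{j=0}^2 C(n, j) (q−1)^j.
  j = 0: C(15,0)·(6)^0 = 1·1 = 1.
  j = 1: C(15,1)·(6)^1 = 15·6 = 90.
  j = 2: C(15,2)·(6)^2 = 105·36 = 3780.
  V_q(n, t) = 1 + 90 + 3780 = 3871.
Step 2: q^n = 7^15 = 4747561509943.
Step 3: Hamming bound ⌊q^n / V_q(n,t)⌋ = ⌊4747561509943/3871⌋ = 1226443169.
Step 4: Compare |C| = 575518034 to 1226443169: satisfied.
The claimed |C| lies below the Hamming bound.


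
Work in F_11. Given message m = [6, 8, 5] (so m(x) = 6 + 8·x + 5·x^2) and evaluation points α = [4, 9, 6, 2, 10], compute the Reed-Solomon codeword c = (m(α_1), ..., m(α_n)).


c = [8, 10, 3, 9, 3]

Message polynomial: m(x) = 6 + 8·x + 5·x^2 (mod 11).
For each evaluation point α_i, compute m(α_i) mod 11:
  α_1 = 4: Horner steps 5 → 6 → 8, so m(4) = 8.
  α_2 = 9: Horner steps 5 → 9 → 10, so m(9) = 10.
  α_3 = 6: Horner steps 5 → 5 → 3, so m(6) = 3.
  α_4 = 2: Horner steps 5 → 7 → 9, so m(2) = 9.
  α_5 = 10: Horner steps 5 → 3 → 3, so m(10) = 3.
Codeword c = [8, 10, 3, 9, 3] ∈ F_11^5.


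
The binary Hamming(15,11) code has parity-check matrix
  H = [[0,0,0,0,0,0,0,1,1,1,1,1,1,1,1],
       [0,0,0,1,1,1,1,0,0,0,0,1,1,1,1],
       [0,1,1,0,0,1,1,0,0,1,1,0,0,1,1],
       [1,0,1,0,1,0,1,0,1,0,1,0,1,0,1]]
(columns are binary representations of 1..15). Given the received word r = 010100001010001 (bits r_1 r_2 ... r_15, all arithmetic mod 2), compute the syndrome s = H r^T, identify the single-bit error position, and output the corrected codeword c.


s = (1, 0, 1, 1)^T, error position = 11, corrected codeword c = 010100001000001

Compute s = H r^T mod 2 one row at a time:
  s_1 = 0 + 1 + 0 + 1 + 0 + 0 + 0 + 1 = 3 ≡ 1 (mod 2).
  s_2 = 1 + 0 + 0 + 0 + 0 + 0 + 0 + 1 = 2 ≡ 0 (mod 2).
  s_3 = 1 + 0 + 0 + 0 + 0 + 1 + 0 + 1 = 3 ≡ 1 (mod 2).
  s_4 = 0 + 0 + 0 + 0 + 1 + 1 + 0 + 1 = 3 ≡ 1 (mod 2).
s = (1, 0, 1, 1)^T — this equals column 11 of H (binary 1011), so error is at position 11.
Correct: flip bit 11 of r = 010100001010001 to get c = 010100001000001.


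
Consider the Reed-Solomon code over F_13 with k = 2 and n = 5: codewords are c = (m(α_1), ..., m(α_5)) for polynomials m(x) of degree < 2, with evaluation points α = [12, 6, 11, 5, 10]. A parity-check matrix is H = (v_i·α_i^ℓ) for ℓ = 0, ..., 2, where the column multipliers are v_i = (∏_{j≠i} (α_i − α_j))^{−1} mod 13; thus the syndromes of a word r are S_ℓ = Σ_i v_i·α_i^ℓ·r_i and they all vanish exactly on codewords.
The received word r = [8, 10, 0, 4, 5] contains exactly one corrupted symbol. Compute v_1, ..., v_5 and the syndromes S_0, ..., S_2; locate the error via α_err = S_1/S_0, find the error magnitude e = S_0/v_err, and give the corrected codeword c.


S = (5, 4, 11), error at position 2, error magnitude e = 11, c = [8, 12, 0, 4, 5].

Step 1: column multipliers v_i = (∏_{j≠i}(α_i − α_j))^{−1} mod 13.
  i = 1 (α = 12): (12−6)(12−11)(12−5)(12−10) = 6·1·7·2 = 84 ≡ 6, so v_1 = 6^{−1} = 11 (mod 13).
  i = 2 (α = 6): (6−12)(6−11)(6−5)(6−10) = (−6)·(−5)·1·(−4) = −120 ≡ 10, so v_2 = 10^{−1} = 4 (mod 13).
  i = 3 (α = 11): (11−12)(11−6)(11−5)(11−10) = (−1)·5·6·1 = −30 ≡ 9, so v_3 = 9^{−1} = 3 (mod 13).
  i = 4 (α = 5): (5−12)(5−6)(5−11)(5−10) = (−7)·(−1)·(−6)·(−5) = 210 ≡ 2, so v_4 = 2^{−1} = 7 (mod 13).
  i = 5 (α = 10): (10−12)(10−6)(10−11)(10−5) = (−2)·4·(−1)·5 = 40 ≡ 1, so v_5 = 1^{−1} = 1 (mod 13).
  v = [11, 4, 3, 7, 1].
Step 2: syndromes of r = [8, 10, 0, 4, 5] (all sums mod 13).
  S_0 = Σ v_i r_i = 11·8 + 4·10 + 3·0 + 7·4 + 1·5 = 161 ≡ 5.
  S_1 = Σ v_i α_i r_i = 11·12·8 + 4·6·10 + 3·11·0 + 7·5·4 + 1·10·5 = 1486 ≡ 4.
  α_i^2 mod 13 = [1, 10, 4, 12, 9].
  S_2 = Σ v_i α_i^2 r_i = 11·1·8 + 4·10·10 + 3·4·0 + 7·12·4 + 1·9·5 = 869 ≡ 11.
  S = (5, 4, 11) ≠ 0, so r is not a codeword (an error is present).
Step 3: locate the error. For a single error e at position i, S_ℓ = v_i·e·α_i^ℓ, so α_err = S_1/S_0.
  S_0^{−1} = 5^{−1} = 8 (mod 13), so α_err = 4·8 = 32 ≡ 6 = α_2. Error position i = 2.
  Consistency check: S_2/S_1 = 11·10 = 110 ≡ 6 = α_err ✓ (single-error assumption holds).
Step 4: error magnitude e = S_0/v_2 = S_0·∏_{j≠2}(α_2 − α_j) = 5·10 = 50 ≡ 11 (mod 13).
Step 5: correct position 2: c_2 = r_2 − e = 10 − 11 ≡ 12 (mod 13). Hence c = [8, 12, 0, 4, 5].
  Check: interpolating c through the α_i gives m(x) = 3 + 8·x (degree < 2) with m(α_i) = c_i for every i, so c is indeed a codeword.


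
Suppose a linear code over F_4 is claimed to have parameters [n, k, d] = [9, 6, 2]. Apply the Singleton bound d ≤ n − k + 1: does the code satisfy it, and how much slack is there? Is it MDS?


Singleton RHS = n − k + 1 = 4, slack = 2, bound satisfied, not MDS.

Singleton bound: d ≤ n − k + 1.
Here n = 9, k = 6, so n − k + 1 = 4.
Given d = 2, check d ≤ 4: YES.
Slack = (n − k + 1) − d = 2.
The code is NOT MDS (slack = 2 > 0).
Description: the claimed parameters are [9, 6, 2]_4; such a code would be non-MDS.


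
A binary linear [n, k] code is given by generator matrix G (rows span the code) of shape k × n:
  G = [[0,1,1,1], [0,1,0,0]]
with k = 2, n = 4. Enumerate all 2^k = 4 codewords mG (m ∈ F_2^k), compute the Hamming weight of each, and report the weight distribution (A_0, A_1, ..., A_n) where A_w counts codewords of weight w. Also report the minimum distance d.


Weight distribution: A_0 = 1, A_1 = 1, A_2 = 1, A_3 = 1. Minimum distance d = 1.

Enumerate all 2^2 = 4 messages m ∈ F_2^2.
For each, compute codeword c = mG in F_2^4, then tally its weight.
  m = 00 → c = 0000, weight = 0.
  m = 10 → c = 0111, weight = 3.
  m = 01 → c = 0100, weight = 1.
  m = 11 → c = 0011, weight = 2.
Tally weights:
  weight 0: 1 codewords.
  weight 1: 1 codewords.
  weight 2: 1 codewords.
  weight 3: 1 codewords.
Minimum distance d = smallest w > 0 with A_w > 0 = 1.
Sanity: Σ A_w = 4 = 2^2 = 4 ✓.


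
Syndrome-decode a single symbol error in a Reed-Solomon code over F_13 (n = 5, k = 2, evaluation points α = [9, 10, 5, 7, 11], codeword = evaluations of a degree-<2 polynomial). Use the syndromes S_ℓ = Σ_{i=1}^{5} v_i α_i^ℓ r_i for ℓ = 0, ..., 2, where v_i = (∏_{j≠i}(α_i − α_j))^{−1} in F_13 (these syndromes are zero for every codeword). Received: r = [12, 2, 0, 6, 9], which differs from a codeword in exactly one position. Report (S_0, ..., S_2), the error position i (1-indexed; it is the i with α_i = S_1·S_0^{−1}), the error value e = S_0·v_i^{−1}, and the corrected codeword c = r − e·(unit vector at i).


S = (12, 2, 9), error at position 5, error magnitude e = 4, c = [12, 2, 0, 6, 5].

Step 1: column multipliers v_i = (∏_{j≠i}(α_i − α_j))^{−1} mod 13.
  i = 1 (α = 9): (9−10)(9−5)(9−7)(9−11) = (−1)·4·2·(−2) = 16 ≡ 3, so v_1 = 3^{−1} = 9 (mod 13).
  i = 2 (α = 10): (10−9)(10−5)(10−7)(10−11) = 1·5·3·(−1) = −15 ≡ 11, so v_2 = 11^{−1} = 6 (mod 13).
  i = 3 (α = 5): (5−9)(5−10)(5−7)(5−11) = (−4)·(−5)·(−2)·(−6) = 240 ≡ 6, so v_3 = 6^{−1} = 11 (mod 13).
  i = 4 (α = 7): (7−9)(7−10)(7−5)(7−11) = (−2)·(−3)·2·(−4) = −48 ≡ 4, so v_4 = 4^{−1} = 10 (mod 13).
  i = 5 (α = 11): (11−9)(11−10)(11−5)(11−7) = 2·1·6·4 = 48 ≡ 9, so v_5 = 9^{−1} = 3 (mod 13).
  v = [9, 6, 11, 10, 3].
Step 2: syndromes of r = [12, 2, 0, 6, 9] (all sums mod 13).
  S_0 = Σ v_i r_i = 9·12 + 6·2 + 11·0 + 10·6 + 3·9 = 207 ≡ 12.
  S_1 = Σ v_i α_i r_i = 9·9·12 + 6·10·2 + 11·5·0 + 10·7·6 + 3·11·9 = 1809 ≡ 2.
  α_i^2 mod 13 = [3, 9, 12, 10, 4].
  S_2 = Σ v_i α_i^2 r_i = 9·3·12 + 6·9·2 + 11·12·0 + 10·10·6 + 3·4·9 = 1140 ≡ 9.
  S = (12, 2, 9) ≠ 0, so r is not a codeword (an error is present).
Step 3: locate the error. For a single error e at position i, S_ℓ = v_i·e·α_i^ℓ, so α_err = S_1/S_0.
  S_0^{−1} = 12^{−1} = 12 (mod 13), so α_err = 2·12 = 24 ≡ 11 = α_5. Error position i = 5.
  Consistency check: S_2/S_1 = 9·7 = 63 ≡ 11 = α_err ✓ (single-error assumption holds).
Step 4: error magnitude e = S_0/v_5 = S_0·∏_{j≠5}(α_5 − α_j) = 12·9 = 108 ≡ 4 (mod 13).
Step 5: correct position 5: c_5 = r_5 − e = 9 − 4 ≡ 5 (mod 13). Hence c = [12, 2, 0, 6, 5].
  Check: interpolating c through the α_i gives m(x) = 11 + 3·x (degree < 2) with m(α_i) = c_i for every i, so c is indeed a codeword.


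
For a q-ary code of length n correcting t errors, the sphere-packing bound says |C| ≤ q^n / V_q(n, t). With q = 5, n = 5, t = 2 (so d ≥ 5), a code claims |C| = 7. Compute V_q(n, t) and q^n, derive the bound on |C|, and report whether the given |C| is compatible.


V_q(n, t) = 181, q^n = 3125, Hamming bound = 17, |C| = 7 ≤ bound (satisfied).

Step 1: Compute V_q(n, t) = Σ_{j=0}^2 C(n, j) (q−1)^j.
  j = 0: C(5,0)·(4)^0 = 1·1 = 1.
  j = 1: C(5,1)·(4)^1 = 5·4 = 20.
  j = 2: C(5,2)·(4)^2 = 10·16 = 160.
  V_q(n, t) = 1 + 20 + 160 = 181.
Step 2: q^n = 5^5 = 3125.
Step 3: Hamming bound ⌊q^n / V_q(n,t)⌋ = ⌊3125/181⌋ = 17.
Step 4: Compare |C| = 7 to 17: satisfied.
The claimed |C| lies below the Hamming bound.


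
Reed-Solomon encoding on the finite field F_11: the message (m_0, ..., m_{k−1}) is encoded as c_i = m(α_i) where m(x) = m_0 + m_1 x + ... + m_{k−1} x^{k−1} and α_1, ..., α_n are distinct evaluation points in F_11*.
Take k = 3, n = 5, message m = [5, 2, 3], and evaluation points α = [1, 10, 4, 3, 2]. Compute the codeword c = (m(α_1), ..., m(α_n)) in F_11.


c = [10, 6, 6, 5, 10]

Message polynomial: m(x) = 5 + 2·x + 3·x^2 (mod 11).
For each evaluation point α_i, compute m(α_i) mod 11:
  α_1 = 1: Horner steps 3 → 5 → 10, so m(1) = 10.
  α_2 = 10: Horner steps 3 → 10 → 6, so m(10) = 6.
  α_3 = 4: Horner steps 3 → 3 → 6, so m(4) = 6.
  α_4 = 3: Horner steps 3 → 0 → 5, so m(3) = 5.
  α_5 = 2: Horner steps 3 → 8 → 10, so m(2) = 10.
Codeword c = [10, 6, 6, 5, 10] ∈ F_11^5.


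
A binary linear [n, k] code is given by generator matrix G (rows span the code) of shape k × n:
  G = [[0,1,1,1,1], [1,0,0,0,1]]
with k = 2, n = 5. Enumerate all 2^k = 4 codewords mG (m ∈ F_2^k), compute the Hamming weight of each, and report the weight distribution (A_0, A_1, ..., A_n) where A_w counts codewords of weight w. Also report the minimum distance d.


Weight distribution: A_0 = 1, A_2 = 1, A_4 = 2. Minimum distance d = 2.

Enumerate all 2^2 = 4 messages m ∈ F_2^2.
For each, compute codeword c = mG in F_2^5, then tally its weight.
  m = 00 → c = 00000, weight = 0.
  m = 10 → c = 01111, weight = 4.
  m = 01 → c = 10001, weight = 2.
  m = 11 → c = 11110, weight = 4.
Tally weights:
  weight 0: 1 codewords.
  weight 2: 1 codewords.
  weight 4: 2 codewords.
Minimum distance d = smallest w > 0 with A_w > 0 = 2.
Sanity: Σ A_w = 4 = 2^2 = 4 ✓.


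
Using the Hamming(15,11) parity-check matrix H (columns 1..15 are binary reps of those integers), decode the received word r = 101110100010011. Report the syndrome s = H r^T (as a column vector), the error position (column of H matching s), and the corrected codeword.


s = (1, 1, 1, 0)^T, error position = 14, corrected codeword c = 101110100010001

Compute s = H r^T mod 2 one row at a time:
  s_1 = 0 + 0 + 0 + 1 + 0 + 0 + 1 + 1 = 3 ≡ 1 (mod 2).
  s_2 = 1 + 1 + 0 + 1 + 0 + 0 + 1 + 1 = 5 ≡ 1 (mod 2).
  s_3 = 0 + 1 + 0 + 1 + 0 + 1 + 1 + 1 = 5 ≡ 1 (mod 2).
  s_4 = 1 + 1 + 1 + 1 + 0 + 1 + 0 + 1 = 6 ≡ 0 (mod 2).
s = (1, 1, 1, 0)^T — this equals column 14 of H (binary 1110), so error is at position 14.
Correct: flip bit 14 of r = 101110100010011 to get c = 101110100010001.


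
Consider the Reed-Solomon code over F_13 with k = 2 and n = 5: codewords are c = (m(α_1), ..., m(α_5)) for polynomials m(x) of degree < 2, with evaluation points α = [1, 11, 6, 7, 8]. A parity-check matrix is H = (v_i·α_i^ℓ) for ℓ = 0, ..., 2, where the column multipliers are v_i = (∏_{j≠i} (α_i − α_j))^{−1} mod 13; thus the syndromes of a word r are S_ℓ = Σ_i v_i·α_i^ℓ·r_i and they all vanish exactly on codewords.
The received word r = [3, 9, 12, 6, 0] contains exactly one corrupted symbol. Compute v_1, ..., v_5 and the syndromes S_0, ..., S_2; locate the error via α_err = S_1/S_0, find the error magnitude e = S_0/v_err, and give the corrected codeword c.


S = (7, 12, 2), error at position 2, error magnitude e = 1, c = [3, 8, 12, 6, 0].

Step 1: column multipliers v_i = (∏_{j≠i}(α_i − α_j))^{−1} mod 13.
  i = 1 (α = 1): (1−11)(1−6)(1−7)(1−8) = (−10)·(−5)·(−6)·(−7) = 2100 ≡ 7, so v_1 = 7^{−1} = 2 (mod 13).
  i = 2 (α = 11): (11−1)(11−6)(11−7)(11−8) = 10·5·4·3 = 600 ≡ 2, so v_2 = 2^{−1} = 7 (mod 13).
  i = 3 (α = 6): (6−1)(6−11)(6−7)(6−8) = 5·(−5)·(−1)·(−2) = −50 ≡ 2, so v_3 = 2^{−1} = 7 (mod 13).
  i = 4 (α = 7): (7−1)(7−11)(7−6)(7−8) = 6·(−4)·1·(−1) = 24 ≡ 11, so v_4 = 11^{−1} = 6 (mod 13).
  i = 5 (α = 8): (8−1)(8−11)(8−6)(8−7) = 7·(−3)·2·1 = −42 ≡ 10, so v_5 = 10^{−1} = 4 (mod 13).
  v = [2, 7, 7, 6, 4].
Step 2: syndromes of r = [3, 9, 12, 6, 0] (all sums mod 13).
  S_0 = Σ v_i r_i = 2·3 + 7·9 + 7·12 + 6·6 + 4·0 = 189 ≡ 7.
  S_1 = Σ v_i α_i r_i = 2·1·3 + 7·11·9 + 7·6·12 + 6·7·6 + 4·8·0 = 1455 ≡ 12.
  α_i^2 mod 13 = [1, 4, 10, 10, 12].
  S_2 = Σ v_i α_i^2 r_i = 2·1·3 + 7·4·9 + 7·10·12 + 6·10·6 + 4·12·0 = 1458 ≡ 2.
  S = (7, 12, 2) ≠ 0, so r is not a codeword (an error is present).
Step 3: locate the error. For a single error e at position i, S_ℓ = v_i·e·α_i^ℓ, so α_err = S_1/S_0.
  S_0^{−1} = 7^{−1} = 2 (mod 13), so α_err = 12·2 = 24 ≡ 11 = α_2. Error position i = 2.
  Consistency check: S_2/S_1 = 2·12 = 24 ≡ 11 = α_err ✓ (single-error assumption holds).
Step 4: error magnitude e = S_0/v_2 = S_0·∏_{j≠2}(α_2 − α_j) = 7·2 = 14 ≡ 1 (mod 13).
Step 5: correct position 2: c_2 = r_2 − e = 9 − 1 ≡ 8 (mod 13). Hence c = [3, 8, 12, 6, 0].
  Check: interpolating c through the α_i gives m(x) = 9 + 7·x (degree < 2) with m(α_i) = c_i for every i, so c is indeed a codeword.


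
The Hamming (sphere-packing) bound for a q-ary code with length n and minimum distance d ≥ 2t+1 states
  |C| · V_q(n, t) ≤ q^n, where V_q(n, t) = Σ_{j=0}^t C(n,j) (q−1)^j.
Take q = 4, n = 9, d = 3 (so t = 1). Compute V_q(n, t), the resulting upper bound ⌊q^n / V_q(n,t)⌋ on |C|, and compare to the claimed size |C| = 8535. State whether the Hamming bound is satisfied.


V_q(n, t) = 28, q^n = 262144, Hamming bound = 9362, |C| = 8535 ≤ bound (satisfied).

Step 1: Compute V_q(n, t) = Σ_{j=0}^1 C(n, j) (q−1)^j.
  j = 0: C(9,0)·(3)^0 = 1·1 = 1.
  j = 1: C(9,1)·(3)^1 = 9·3 = 27.
  V_q(n, t) = 1 + 27 = 28.
Step 2: q^n = 4^9 = 262144.
Step 3: Hamming bound ⌊q^n / V_q(n,t)⌋ = ⌊262144/28⌋ = 9362.
Step 4: Compare |C| = 8535 to 9362: satisfied.
The claimed |C| lies below the Hamming bound.


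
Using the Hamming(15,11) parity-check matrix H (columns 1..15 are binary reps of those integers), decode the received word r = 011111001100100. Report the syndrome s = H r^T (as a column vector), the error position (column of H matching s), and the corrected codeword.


s = (1, 0, 0, 0)^T, error position = 8, corrected codeword c = 011111011100100

Compute s = H r^T mod 2 one row at a time:
  s_1 = 0 + 1 + 1 + 0 + 0 + 1 + 0 + 0 = 3 ≡ 1 (mod 2).
  s_2 = 1 + 1 + 1 + 0 + 0 + 1 + 0 + 0 = 4 ≡ 0 (mod 2).
  s_3 = 1 + 1 + 1 + 0 + 1 + 0 + 0 + 0 = 4 ≡ 0 (mod 2).
  s_4 = 0 + 1 + 1 + 0 + 1 + 0 + 1 + 0 = 4 ≡ 0 (mod 2).
s = (1, 0, 0, 0)^T — this equals column 8 of H (binary 1000), so error is at position 8.
Correct: flip bit 8 of r = 011111001100100 to get c = 011111011100100.


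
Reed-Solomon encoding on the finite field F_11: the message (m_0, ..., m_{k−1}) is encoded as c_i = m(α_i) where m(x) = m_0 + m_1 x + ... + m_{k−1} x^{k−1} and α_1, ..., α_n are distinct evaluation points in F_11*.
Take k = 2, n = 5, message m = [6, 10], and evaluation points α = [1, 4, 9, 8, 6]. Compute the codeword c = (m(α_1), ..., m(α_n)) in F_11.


c = [5, 2, 8, 9, 0]

Message polynomial: m(x) = 6 + 10·x (mod 11).
For each evaluation point α_i, compute m(α_i) mod 11:
  α_1 = 1: Horner steps 10 → 5, so m(1) = 5.
  α_2 = 4: Horner steps 10 → 2, so m(4) = 2.
  α_3 = 9: Horner steps 10 → 8, so m(9) = 8.
  α_4 = 8: Horner steps 10 → 9, so m(8) = 9.
  α_5 = 6: Horner steps 10 → 0, so m(6) = 0.
Codeword c = [5, 2, 8, 9, 0] ∈ F_11^5.


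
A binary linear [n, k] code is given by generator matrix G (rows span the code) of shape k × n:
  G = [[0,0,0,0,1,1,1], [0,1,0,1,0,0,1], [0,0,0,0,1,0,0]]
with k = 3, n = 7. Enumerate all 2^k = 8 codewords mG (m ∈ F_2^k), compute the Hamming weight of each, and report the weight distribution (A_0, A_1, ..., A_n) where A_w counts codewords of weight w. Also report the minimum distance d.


Weight distribution: A_0 = 1, A_1 = 1, A_2 = 1, A_3 = 3, A_4 = 2. Minimum distance d = 1.

Enumerate all 2^3 = 8 messages m ∈ F_2^3.
For each, compute codeword c = mG in F_2^7, then tally its weight.
  m = 000 → c = 0000000, weight = 0.
  m = 100 → c = 0000111, weight = 3.
  m = 010 → c = 0101001, weight = 3.
  m = 110 → c = 0101110, weight = 4.
  m = 001 → c = 0000100, weight = 1.
  m = 101 → c = 0000011, weight = 2.
  m = 011 → c = 0101101, weight = 4.
  m = 111 → c = 0101010, weight = 3.
Tally weights:
  weight 0: 1 codewords.
  weight 1: 1 codewords.
  weight 2: 1 codewords.
  weight 3: 3 codewords.
  weight 4: 2 codewords.
Minimum distance d = smallest w > 0 with A_w > 0 = 1.
Sanity: Σ A_w = 8 = 2^3 = 8 ✓.


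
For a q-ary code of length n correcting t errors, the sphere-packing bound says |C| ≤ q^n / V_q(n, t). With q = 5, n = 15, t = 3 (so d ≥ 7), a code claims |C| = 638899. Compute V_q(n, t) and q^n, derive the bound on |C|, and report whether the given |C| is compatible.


V_q(n, t) = 30861, q^n = 30517578125, Hamming bound = 988871, |C| = 638899 ≤ bound (satisfied).

Step 1: Compute V_q(n, t) = Σ_{j=0}^3 C(n, j) (q−1)^j.
  j = 0: C(15,0)·(4)^0 = 1·1 = 1.
  j = 1: C(15,1)·(4)^1 = 15·4 = 60.
  j = 2: C(15,2)·(4)^2 = 105·16 = 1680.
  j = 3: C(15,3)·(4)^3 = 455·64 = 29120.
  V_q(n, t) = 1 + 60 + 1680 + 29120 = 30861.
Step 2: q^n = 5^15 = 30517578125.
Step 3: Hamming bound ⌊q^n / V_q(n,t)⌋ = ⌊30517578125/30861⌋ = 988871.
Step 4: Compare |C| = 638899 to 988871: satisfied.
The claimed |C| lies below the Hamming bound.


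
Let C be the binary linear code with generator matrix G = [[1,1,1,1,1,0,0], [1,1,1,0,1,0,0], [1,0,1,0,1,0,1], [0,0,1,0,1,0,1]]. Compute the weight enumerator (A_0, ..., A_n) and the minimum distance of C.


Weight distribution: A_0 = 1, A_1 = 2, A_2 = 2, A_3 = 4, A_4 = 5, A_5 = 2. Minimum distance d = 1.

Enumerate all 2^4 = 16 messages m ∈ F_2^4.
For each, compute codeword c = mG in F_2^7, then tally its weight.
  m = 0000 → c = 0000000, weight = 0.
  m = 1000 → c = 1111100, weight = 5.
  m = 0100 → c = 1110100, weight = 4.
  m = 1100 → c = 0001000, weight = 1.
  m = 0010 → c = 1010101, weight = 4.
  m = 1010 → c = 0101001, weight = 3.
  m = 0110 → c = 0100001, weight = 2.
  m = 1110 → c = 1011101, weight = 5.
  m = 0001 → c = 0010101, weight = 3.
  m = 1001 → c = 1101001, weight = 4.
  m = 0101 → c = 1100001, weight = 3.
  m = 1101 → c = 0011101, weight = 4.
  m = 0011 → c = 1000000, weight = 1.
  m = 1011 → c = 0111100, weight = 4.
  m = 0111 → c = 0110100, weight = 3.
  m = 1111 → c = 1001000, weight = 2.
Tally weights:
  weight 0: 1 codewords.
  weight 1: 2 codewords.
  weight 2: 2 codewords.
  weight 3: 4 codewords.
  weight 4: 5 codewords.
  weight 5: 2 codewords.
Minimum distance d = smallest w > 0 with A_w > 0 = 1.
Sanity: Σ A_w = 16 = 2^4 = 16 ✓.


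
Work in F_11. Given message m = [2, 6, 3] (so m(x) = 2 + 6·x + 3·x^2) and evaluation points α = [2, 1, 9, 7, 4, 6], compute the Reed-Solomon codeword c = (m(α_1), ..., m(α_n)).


c = [4, 0, 2, 4, 8, 3]

Message polynomial: m(x) = 2 + 6·x + 3·x^2 (mod 11).
For each evaluation point α_i, compute m(α_i) mod 11:
  α_1 = 2: Horner steps 3 → 1 → 4, so m(2) = 4.
  α_2 = 1: Horner steps 3 → 9 → 0, so m(1) = 0.
  α_3 = 9: Horner steps 3 → 0 → 2, so m(9) = 2.
  α_4 = 7: Horner steps 3 → 5 → 4, so m(7) = 4.
  α_5 = 4: Horner steps 3 → 7 → 8, so m(4) = 8.
  α_6 = 6: Horner steps 3 → 2 → 3, so m(6) = 3.
Codeword c = [4, 0, 2, 4, 8, 3] ∈ F_11^6.


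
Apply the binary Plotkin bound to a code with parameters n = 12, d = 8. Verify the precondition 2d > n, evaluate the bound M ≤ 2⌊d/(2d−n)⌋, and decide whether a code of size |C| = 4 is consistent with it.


Plotkin bound M ≤ 4; given |C| = 4 ≤ bound (satisfied).

Check applicability: 2d = 16, n = 12.
2d − n = 4 > 0, so Plotkin applies.
Compute d/(2d−n) = 8/4 ≈ 2.0000.
⌊d/(2d−n)⌋ = 2.
Plotkin bound: M ≤ 2·2 = 4.
Given |C| = 4, check: satisfied.
This |C| is at the Plotkin bound.


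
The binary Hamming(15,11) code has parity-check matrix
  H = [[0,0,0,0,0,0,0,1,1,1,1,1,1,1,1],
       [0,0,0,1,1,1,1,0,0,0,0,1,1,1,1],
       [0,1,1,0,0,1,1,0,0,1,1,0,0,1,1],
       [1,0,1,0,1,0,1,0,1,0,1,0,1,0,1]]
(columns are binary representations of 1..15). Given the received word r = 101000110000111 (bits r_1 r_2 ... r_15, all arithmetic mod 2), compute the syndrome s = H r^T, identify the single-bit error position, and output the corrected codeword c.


s = (0, 0, 0, 1)^T, error position = 1, corrected codeword c = 001000110000111

Compute s = H r^T mod 2 one row at a time:
  s_1 = 1 + 0 + 0 + 0 + 0 + 1 + 1 + 1 = 4 ≡ 0 (mod 2).
  s_2 = 0 + 0 + 0 + 1 + 0 + 1 + 1 + 1 = 4 ≡ 0 (mod 2).
  s_3 = 0 + 1 + 0 + 1 + 0 + 0 + 1 + 1 = 4 ≡ 0 (mod 2).
  s_4 = 1 + 1 + 0 + 1 + 0 + 0 + 1 + 1 = 5 ≡ 1 (mod 2).
s = (0, 0, 0, 1)^T — this equals column 1 of H (binary 0001), so error is at position 1.
Correct: flip bit 1 of r = 101000110000111 to get c = 001000110000111.


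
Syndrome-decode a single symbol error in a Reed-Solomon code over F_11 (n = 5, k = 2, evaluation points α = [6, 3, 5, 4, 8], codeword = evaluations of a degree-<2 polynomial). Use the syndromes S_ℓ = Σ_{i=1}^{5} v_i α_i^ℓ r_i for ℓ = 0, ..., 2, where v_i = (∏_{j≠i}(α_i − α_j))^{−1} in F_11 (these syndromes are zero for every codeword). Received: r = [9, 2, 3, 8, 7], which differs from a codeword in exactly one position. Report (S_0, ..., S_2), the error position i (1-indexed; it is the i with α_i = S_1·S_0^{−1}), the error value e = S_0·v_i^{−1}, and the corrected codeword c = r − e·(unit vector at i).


S = (3, 2, 5), error at position 5, error magnitude e = 8, c = [9, 2, 3, 8, 10].

Step 1: column multipliers v_i = (∏_{j≠i}(α_i − α_j))^{−1} mod 11.
  i = 1 (α = 6): (6−3)(6−5)(6−4)(6−8) = 3·1·2·(−2) = −12 ≡ 10, so v_1 = 10^{−1} = 10 (mod 11).
  i = 2 (α = 3): (3−6)(3−5)(3−4)(3−8) = (−3)·(−2)·(−1)·(−5) = 30 ≡ 8, so v_2 = 8^{−1} = 7 (mod 11).
  i = 3 (α = 5): (5−6)(5−3)(5−4)(5−8) = (−1)·2·1·(−3) = 6 ≡ 6, so v_3 = 6^{−1} = 2 (mod 11).
  i = 4 (α = 4): (4−6)(4−3)(4−5)(4−8) = (−2)·1·(−1)·(−4) = −8 ≡ 3, so v_4 = 3^{−1} = 4 (mod 11).
  i = 5 (α = 8): (8−6)(8−3)(8−5)(8−4) = 2·5·3·4 = 120 ≡ 10, so v_5 = 10^{−1} = 10 (mod 11).
  v = [10, 7, 2, 4, 10].
Step 2: syndromes of r = [9, 2, 3, 8, 7] (all sums mod 11).
  S_0 = Σ v_i r_i = 10·9 + 7·2 + 2·3 + 4·8 + 10·7 = 212 ≡ 3.
  S_1 = Σ v_i α_i r_i = 10·6·9 + 7·3·2 + 2·5·3 + 4·4·8 + 10·8·7 = 1300 ≡ 2.
  α_i^2 mod 11 = [3, 9, 3, 5, 9].
  S_2 = Σ v_i α_i^2 r_i = 10·3·9 + 7·9·2 + 2·3·3 + 4·5·8 + 10·9·7 = 1204 ≡ 5.
  S = (3, 2, 5) ≠ 0, so r is not a codeword (an error is present).
Step 3: locate the error. For a single error e at position i, S_ℓ = v_i·e·α_i^ℓ, so α_err = S_1/S_0.
  S_0^{−1} = 3^{−1} = 4 (mod 11), so α_err = 2·4 = 8 ≡ 8 = α_5. Error position i = 5.
  Consistency check: S_2/S_1 = 5·6 = 30 ≡ 8 = α_err ✓ (single-error assumption holds).
Step 4: error magnitude e = S_0/v_5 = S_0·∏_{j≠5}(α_5 − α_j) = 3·10 = 30 ≡ 8 (mod 11).
Step 5: correct position 5: c_5 = r_5 − e = 7 − 8 ≡ 10 (mod 11). Hence c = [9, 2, 3, 8, 10].
  Check: interpolating c through the α_i gives m(x) = 6 + 6·x (degree < 2) with m(α_i) = c_i for every i, so c is indeed a codeword.


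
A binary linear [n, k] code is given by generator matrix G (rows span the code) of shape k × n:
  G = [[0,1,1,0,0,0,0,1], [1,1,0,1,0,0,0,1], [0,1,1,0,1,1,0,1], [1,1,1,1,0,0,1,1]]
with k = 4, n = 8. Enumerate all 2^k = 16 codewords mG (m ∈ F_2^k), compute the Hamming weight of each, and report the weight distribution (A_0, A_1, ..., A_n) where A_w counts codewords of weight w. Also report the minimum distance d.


Weight distribution: A_0 = 1, A_2 = 2, A_3 = 4, A_4 = 2, A_5 = 4, A_6 = 2, A_8 = 1. Minimum distance d = 2.

Enumerate all 2^4 = 16 messages m ∈ F_2^4.
For each, compute codeword c = mG in F_2^8, then tally its weight.
  m = 0000 → c = 00000000, weight = 0.
  m = 1000 → c = 01100001, weight = 3.
  m = 0100 → c = 11010001, weight = 4.
  m = 1100 → c = 10110000, weight = 3.
  m = 0010 → c = 01101101, weight = 5.
  m = 1010 → c = 00001100, weight = 2.
  m = 0110 → c = 10111100, weight = 5.
  m = 1110 → c = 11011101, weight = 6.
  m = 0001 → c = 11110011, weight = 6.
  m = 1001 → c = 10010010, weight = 3.
  m = 0101 → c = 00100010, weight = 2.
  m = 1101 → c = 01000011, weight = 3.
  m = 0011 → c = 10011110, weight = 5.
  m = 1011 → c = 11111111, weight = 8.
  m = 0111 → c = 01001111, weight = 5.
  m = 1111 → c = 00101110, weight = 4.
Tally weights:
  weight 0: 1 codewords.
  weight 2: 2 codewords.
  weight 3: 4 codewords.
  weight 4: 2 codewords.
  weight 5: 4 codewords.
  weight 6: 2 codewords.
  weight 8: 1 codewords.
Minimum distance d = smallest w > 0 with A_w > 0 = 2.
Sanity: Σ A_w = 16 = 2^4 = 16 ✓.


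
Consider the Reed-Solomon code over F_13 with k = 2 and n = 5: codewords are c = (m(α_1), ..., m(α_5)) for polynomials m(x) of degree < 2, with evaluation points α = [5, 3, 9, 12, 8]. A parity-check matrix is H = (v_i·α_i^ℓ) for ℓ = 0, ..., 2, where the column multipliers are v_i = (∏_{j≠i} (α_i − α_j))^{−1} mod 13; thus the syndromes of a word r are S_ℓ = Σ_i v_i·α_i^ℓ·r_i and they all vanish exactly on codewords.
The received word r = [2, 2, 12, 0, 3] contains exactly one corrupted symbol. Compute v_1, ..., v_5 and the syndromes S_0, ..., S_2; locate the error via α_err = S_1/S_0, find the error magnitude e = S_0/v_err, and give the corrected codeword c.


S = (10, 4, 12), error at position 2, error magnitude e = 5, c = [2, 10, 12, 0, 3].

Step 1: column multipliers v_i = (∏_{j≠i}(α_i − α_j))^{−1} mod 13.
  i = 1 (α = 5): (5−3)(5−9)(5−12)(5−8) = 2·(−4)·(−7)·(−3) = −168 ≡ 1, so v_1 = 1^{−1} = 1 (mod 13).
  i = 2 (α = 3): (3−5)(3−9)(3−12)(3−8) = (−2)·(−6)·(−9)·(−5) = 540 ≡ 7, so v_2 = 7^{−1} = 2 (mod 13).
  i = 3 (α = 9): (9−5)(9−3)(9−12)(9−8) = 4·6·(−3)·1 = −72 ≡ 6, so v_3 = 6^{−1} = 11 (mod 13).
  i = 4 (α = 12): (12−5)(12−3)(12−9)(12−8) = 7·9·3·4 = 756 ≡ 2, so v_4 = 2^{−1} = 7 (mod 13).
  i = 5 (α = 8): (8−5)(8−3)(8−9)(8−12) = 3·5·(−1)·(−4) = 60 ≡ 8, so v_5 = 8^{−1} = 5 (mod 13).
  v = [1, 2, 11, 7, 5].
Step 2: syndromes of r = [2, 2, 12, 0, 3] (all sums mod 13).
  S_0 = Σ v_i r_i = 1·2 + 2·2 + 11·12 + 7·0 + 5·3 = 153 ≡ 10.
  S_1 = Σ v_i α_i r_i = 1·5·2 + 2·3·2 + 11·9·12 + 7·12·0 + 5·8·3 = 1330 ≡ 4.
  α_i^2 mod 13 = [12, 9, 3, 1, 12].
  S_2 = Σ v_i α_i^2 r_i = 1·12·2 + 2·9·2 + 11·3·12 + 7·1·0 + 5·12·3 = 636 ≡ 12.
  S = (10, 4, 12) ≠ 0, so r is not a codeword (an error is present).
Step 3: locate the error. For a single error e at position i, S_ℓ = v_i·e·α_i^ℓ, so α_err = S_1/S_0.
  S_0^{−1} = 10^{−1} = 4 (mod 13), so α_err = 4·4 = 16 ≡ 3 = α_2. Error position i = 2.
  Consistency check: S_2/S_1 = 12·10 = 120 ≡ 3 = α_err ✓ (single-error assumption holds).
Step 4: error magnitude e = S_0/v_2 = S_0·∏_{j≠2}(α_2 − α_j) = 10·7 = 70 ≡ 5 (mod 13).
Step 5: correct position 2: c_2 = r_2 − e = 2 − 5 ≡ 10 (mod 13). Hence c = [2, 10, 12, 0, 3].
  Check: interpolating c through the α_i gives m(x) = 9 + 9·x (degree < 2) with m(α_i) = c_i for every i, so c is indeed a codeword.


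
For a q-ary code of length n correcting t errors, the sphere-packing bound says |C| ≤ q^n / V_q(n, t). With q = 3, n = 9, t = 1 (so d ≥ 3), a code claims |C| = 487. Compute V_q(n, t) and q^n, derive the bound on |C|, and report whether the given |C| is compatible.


V_q(n, t) = 19, q^n = 19683, Hamming bound = 1035, |C| = 487 ≤ bound (satisfied).

Step 1: Compute V_q(n, t) = Σ_{j=0}^1 C(n, j) (q−1)^j.
  j = 0: C(9,0)·(2)^0 = 1·1 = 1.
  j = 1: C(9,1)·(2)^1 = 9·2 = 18.
  V_q(n, t) = 1 + 18 = 19.
Step 2: q^n = 3^9 = 19683.
Step 3: Hamming bound ⌊q^n / V_q(n,t)⌋ = ⌊19683/19⌋ = 1035.
Step 4: Compare |C| = 487 to 1035: satisfied.
The claimed |C| lies below the Hamming bound.


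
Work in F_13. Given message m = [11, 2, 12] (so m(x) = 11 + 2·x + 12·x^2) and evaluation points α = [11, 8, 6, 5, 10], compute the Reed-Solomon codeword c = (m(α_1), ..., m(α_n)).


c = [3, 2, 0, 9, 9]

Message polynomial: m(x) = 11 + 2·x + 12·x^2 (mod 13).
For each evaluation point α_i, compute m(α_i) mod 13:
  α_1 = 11: Horner steps 12 → 4 → 3, so m(11) = 3.
  α_2 = 8: Horner steps 12 → 7 → 2, so m(8) = 2.
  α_3 = 6: Horner steps 12 → 9 → 0, so m(6) = 0.
  α_4 = 5: Horner steps 12 → 10 → 9, so m(5) = 9.
  α_5 = 10: Horner steps 12 → 5 → 9, so m(10) = 9.
Codeword c = [3, 2, 0, 9, 9] ∈ F_13^5.


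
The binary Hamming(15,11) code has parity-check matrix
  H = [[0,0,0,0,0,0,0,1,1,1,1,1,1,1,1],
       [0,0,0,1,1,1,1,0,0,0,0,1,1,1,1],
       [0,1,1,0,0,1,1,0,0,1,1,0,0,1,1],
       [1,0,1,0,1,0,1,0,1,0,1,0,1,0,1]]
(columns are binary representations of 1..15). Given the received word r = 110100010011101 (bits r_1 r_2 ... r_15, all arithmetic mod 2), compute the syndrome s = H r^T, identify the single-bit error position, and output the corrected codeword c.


s = (1, 0, 1, 0)^T, error position = 10, corrected codeword c = 110100010111101

Compute s = H r^T mod 2 one row at a time:
  s_1 = 1 + 0 + 0 + 1 + 1 + 1 + 0 + 1 = 5 ≡ 1 (mod 2).
  s_2 = 1 + 0 + 0 + 0 + 1 + 1 + 0 + 1 = 4 ≡ 0 (mod 2).
  s_3 = 1 + 0 + 0 + 0 + 0 + 1 + 0 + 1 = 3 ≡ 1 (mod 2).
  s_4 = 1 + 0 + 0 + 0 + 0 + 1 + 1 + 1 = 4 ≡ 0 (mod 2).
s = (1, 0, 1, 0)^T — this equals column 10 of H (binary 1010), so error is at position 10.
Correct: flip bit 10 of r = 110100010011101 to get c = 110100010111101.


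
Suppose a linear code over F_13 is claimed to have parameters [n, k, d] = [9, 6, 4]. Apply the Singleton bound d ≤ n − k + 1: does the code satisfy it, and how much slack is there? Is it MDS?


Singleton RHS = n − k + 1 = 4, slack = 0, bound satisfied, MDS.

Singleton bound: d ≤ n − k + 1.
Here n = 9, k = 6, so n − k + 1 = 4.
Given d = 4, check d ≤ 4: YES.
Slack = (n − k + 1) − d = 0.
The code is MDS (slack = 0).
Description: the claimed parameters are [9, 6, 4]_13; such a code would be MDS (meets Singleton bound).


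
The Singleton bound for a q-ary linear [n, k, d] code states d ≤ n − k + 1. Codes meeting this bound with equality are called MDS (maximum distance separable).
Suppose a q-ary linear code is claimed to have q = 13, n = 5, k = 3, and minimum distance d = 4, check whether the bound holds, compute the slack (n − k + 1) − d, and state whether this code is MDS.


Singleton RHS = n − k + 1 = 3, slack = -1, bound violated (no such code; not MDS).

Singleton bound: d ≤ n − k + 1.
Here n = 5, k = 3, so n − k + 1 = 3.
Given d = 4, check d ≤ 3: NO.
Slack = (n − k + 1) − d = -1.
The slack is negative: d = 4 exceeds n − k + 1 = 3 by 1, so the Singleton bound is violated and no linear [5, 3, 4]_13 code can exist. In particular it is not MDS (MDS requires d = n − k + 1 exactly).
Description: the claimed parameters are [5, 3, 4]_13; such a code would be impossible (violates the Singleton bound).


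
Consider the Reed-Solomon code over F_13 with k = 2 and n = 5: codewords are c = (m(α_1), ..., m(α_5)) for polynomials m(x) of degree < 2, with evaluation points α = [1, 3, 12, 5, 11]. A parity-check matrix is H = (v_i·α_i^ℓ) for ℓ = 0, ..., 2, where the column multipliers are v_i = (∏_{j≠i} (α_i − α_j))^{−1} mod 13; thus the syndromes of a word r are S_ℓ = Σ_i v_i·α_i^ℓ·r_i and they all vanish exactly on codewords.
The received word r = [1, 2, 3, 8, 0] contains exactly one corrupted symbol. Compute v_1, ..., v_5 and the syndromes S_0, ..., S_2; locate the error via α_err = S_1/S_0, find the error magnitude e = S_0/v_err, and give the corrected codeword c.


S = (2, 2, 2), error at position 1, error magnitude e = 5, c = [9, 2, 3, 8, 0].

Step 1: column multipliers v_i = (∏_{j≠i}(α_i − α_j))^{−1} mod 13.
  i = 1 (α = 1): (1−3)(1−12)(1−5)(1−11) = (−2)·(−11)·(−4)·(−10) = 880 ≡ 9, so v_1 = 9^{−1} = 3 (mod 13).
  i = 2 (α = 3): (3−1)(3−12)(3−5)(3−11) = 2·(−9)·(−2)·(−8) = −288 ≡ 11, so v_2 = 11^{−1} = 6 (mod 13).
  i = 3 (α = 12): (12−1)(12−3)(12−5)(12−11) = 11·9·7·1 = 693 ≡ 4, so v_3 = 4^{−1} = 10 (mod 13).
  i = 4 (α = 5): (5−1)(5−3)(5−12)(5−11) = 4·2·(−7)·(−6) = 336 ≡ 11, so v_4 = 11^{−1} = 6 (mod 13).
  i = 5 (α = 11): (11−1)(11−3)(11−12)(11−5) = 10·8·(−1)·6 = −480 ≡ 1, so v_5 = 1^{−1} = 1 (mod 13).
  v = [3, 6, 10, 6, 1].
Step 2: syndromes of r = [1, 2, 3, 8, 0] (all sums mod 13).
  S_0 = Σ v_i r_i = 3·1 + 6·2 + 10·3 + 6·8 + 1·0 = 93 ≡ 2.
  S_1 = Σ v_i α_i r_i = 3·1·1 + 6·3·2 + 10·12·3 + 6·5·8 + 1·11·0 = 639 ≡ 2.
  α_i^2 mod 13 = [1, 9, 1, 12, 4].
  S_2 = Σ v_i α_i^2 r_i = 3·1·1 + 6·9·2 + 10·1·3 + 6·12·8 + 1·4·0 = 717 ≡ 2.
  S = (2, 2, 2) ≠ 0, so r is not a codeword (an error is present).
Step 3: locate the error. For a single error e at position i, S_ℓ = v_i·e·α_i^ℓ, so α_err = S_1/S_0.
  S_0^{−1} = 2^{−1} = 7 (mod 13), so α_err = 2·7 = 14 ≡ 1 = α_1. Error position i = 1.
  Consistency check: S_2/S_1 = 2·7 = 14 ≡ 1 = α_err ✓ (single-error assumption holds).
Step 4: error magnitude e = S_0/v_1 = S_0·∏_{j≠1}(α_1 − α_j) = 2·9 = 18 ≡ 5 (mod 13).
Step 5: correct position 1: c_1 = r_1 − e = 1 − 5 ≡ 9 (mod 13). Hence c = [9, 2, 3, 8, 0].
  Check: interpolating c through the α_i gives m(x) = 6 + 3·x (degree < 2) with m(α_i) = c_i for every i, so c is indeed a codeword.


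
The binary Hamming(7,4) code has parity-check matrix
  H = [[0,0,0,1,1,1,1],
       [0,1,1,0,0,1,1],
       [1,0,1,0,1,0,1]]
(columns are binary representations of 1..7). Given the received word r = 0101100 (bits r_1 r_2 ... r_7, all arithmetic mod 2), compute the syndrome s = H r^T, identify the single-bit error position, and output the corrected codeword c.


s = (0, 1, 1)^T, error position = 3, corrected codeword c = 0111100

Compute s = H r^T mod 2 one row at a time:
  s_1 = 1 + 1 + 0 + 0 = 2 ≡ 0 (mod 2).
  s_2 = 1 + 0 + 0 + 0 = 1 ≡ 1 (mod 2).
  s_3 = 0 + 0 + 1 + 0 = 1 ≡ 1 (mod 2).
s = (0, 1, 1)^T — this equals column 3 of H (binary 011), so error is at position 3.
Correct: flip bit 3 of r = 0101100 to get c = 0111100.


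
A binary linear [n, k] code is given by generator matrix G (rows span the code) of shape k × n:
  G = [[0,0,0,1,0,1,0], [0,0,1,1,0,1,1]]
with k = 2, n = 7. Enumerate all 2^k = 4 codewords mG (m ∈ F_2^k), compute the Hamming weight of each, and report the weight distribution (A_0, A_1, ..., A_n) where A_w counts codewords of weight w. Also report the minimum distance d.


Weight distribution: A_0 = 1, A_2 = 2, A_4 = 1. Minimum distance d = 2.

Enumerate all 2^2 = 4 messages m ∈ F_2^2.
For each, compute codeword c = mG in F_2^7, then tally its weight.
  m = 00 → c = 0000000, weight = 0.
  m = 10 → c = 0001010, weight = 2.
  m = 01 → c = 0011011, weight = 4.
  m = 11 → c = 0010001, weight = 2.
Tally weights:
  weight 0: 1 codewords.
  weight 2: 2 codewords.
  weight 4: 1 codewords.
Minimum distance d = smallest w > 0 with A_w > 0 = 2.
Sanity: Σ A_w = 4 = 2^2 = 4 ✓.


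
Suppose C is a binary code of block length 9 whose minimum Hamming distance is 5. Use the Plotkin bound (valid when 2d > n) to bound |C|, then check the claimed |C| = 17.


Plotkin bound M ≤ 10; given |C| = 17 > bound (violated).

Check applicability: 2d = 10, n = 9.
2d − n = 1 > 0, so Plotkin applies.
Compute d/(2d−n) = 5/1 ≈ 5.0000.
⌊d/(2d−n)⌋ = 5.
Plotkin bound: M ≤ 2·5 = 10.
Given |C| = 17, check: VIOLATED.
This |C| is above the Plotkin bound, so no binary code with n = 9, d = 5 and 17 codewords exists.


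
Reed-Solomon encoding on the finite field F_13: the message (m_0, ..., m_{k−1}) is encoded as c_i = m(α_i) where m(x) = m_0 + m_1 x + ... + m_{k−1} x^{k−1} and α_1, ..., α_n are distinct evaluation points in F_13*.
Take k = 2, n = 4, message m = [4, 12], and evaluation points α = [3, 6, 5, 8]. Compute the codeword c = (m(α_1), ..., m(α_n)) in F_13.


c = [1, 11, 12, 9]

Message polynomial: m(x) = 4 + 12·x (mod 13).
For each evaluation point α_i, compute m(α_i) mod 13:
  α_1 = 3: Horner steps 12 → 1, so m(3) = 1.
  α_2 = 6: Horner steps 12 → 11, so m(6) = 11.
  α_3 = 5: Horner steps 12 → 12, so m(5) = 12.
  α_4 = 8: Horner steps 12 → 9, so m(8) = 9.
Codeword c = [1, 11, 12, 9] ∈ F_13^4.


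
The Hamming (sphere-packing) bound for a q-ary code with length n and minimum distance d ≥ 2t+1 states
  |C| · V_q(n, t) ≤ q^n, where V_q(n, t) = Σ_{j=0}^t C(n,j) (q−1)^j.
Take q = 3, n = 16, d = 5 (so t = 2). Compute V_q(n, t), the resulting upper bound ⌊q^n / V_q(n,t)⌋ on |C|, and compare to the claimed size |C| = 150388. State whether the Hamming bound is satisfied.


V_q(n, t) = 513, q^n = 43046721, Hamming bound = 83911, |C| = 150388 > bound (violated).

Step 1: Compute V_q(n, t) = Σ_{j=0}^2 C(n, j) (q−1)^j.
  j = 0: C(16,0)·(2)^0 = 1·1 = 1.
  j = 1: C(16,1)·(2)^1 = 16·2 = 32.
  j = 2: C(16,2)·(2)^2 = 120·4 = 480.
  V_q(n, t) = 1 + 32 + 480 = 513.
Step 2: q^n = 3^16 = 43046721.
Step 3: Hamming bound ⌊q^n / V_q(n,t)⌋ = ⌊43046721/513⌋ = 83911.
Step 4: Compare |C| = 150388 to 83911: violated.
The claimed |C| lies above the Hamming bound, so no 3-ary code of length 16 with d ≥ 5 can have 150388 codewords.


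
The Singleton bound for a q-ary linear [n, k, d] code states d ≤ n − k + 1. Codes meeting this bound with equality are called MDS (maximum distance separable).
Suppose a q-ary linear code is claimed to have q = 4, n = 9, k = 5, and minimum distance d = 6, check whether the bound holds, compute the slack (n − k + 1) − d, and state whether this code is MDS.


Singleton RHS = n − k + 1 = 5, slack = -1, bound violated (no such code; not MDS).

Singleton bound: d ≤ n − k + 1.
Here n = 9, k = 5, so n − k + 1 = 5.
Given d = 6, check d ≤ 5: NO.
Slack = (n − k + 1) − d = -1.
The slack is negative: d = 6 exceeds n − k + 1 = 5 by 1, so the Singleton bound is violated and no linear [9, 5, 6]_4 code can exist. In particular it is not MDS (MDS requires d = n − k + 1 exactly).
Description: the claimed parameters are [9, 5, 6]_4; such a code would be impossible (violates the Singleton bound).
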